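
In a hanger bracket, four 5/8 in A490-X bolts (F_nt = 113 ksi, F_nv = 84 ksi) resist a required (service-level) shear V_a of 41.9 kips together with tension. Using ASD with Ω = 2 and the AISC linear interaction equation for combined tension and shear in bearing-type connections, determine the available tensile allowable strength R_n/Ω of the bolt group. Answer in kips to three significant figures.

A_b = π·0.625²/4 = 0.3068 in²; f_rv = 41.9 / (4 × 0.3068) = 34.14 ksi.
F'_nt = 1.3 F_nt − (Ω F_nt / F_nv) f_rv = 1.3·113 − (2·113/84)·34.14 = 55.04 ksi, capped at F_nt → F'_nt = 55.04 ksi.
R_n = F'_nt · A_b · n = 55.04 × 0.3068 × 4 = 67.54 kips.
Allowable strength R_n/Ω = 67.54 / 2 = 33.8 kips.

33.8 kips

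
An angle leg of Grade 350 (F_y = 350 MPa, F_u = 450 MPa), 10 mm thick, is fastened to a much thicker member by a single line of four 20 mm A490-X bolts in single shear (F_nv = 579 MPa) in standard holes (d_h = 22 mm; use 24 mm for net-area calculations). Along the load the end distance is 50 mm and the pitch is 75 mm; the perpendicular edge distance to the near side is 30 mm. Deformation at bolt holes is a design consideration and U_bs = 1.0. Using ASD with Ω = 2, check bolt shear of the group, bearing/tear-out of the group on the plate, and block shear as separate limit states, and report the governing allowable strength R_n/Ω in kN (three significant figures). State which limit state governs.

Bolt shear: A_b = π·20²/4 = 314.2 mm²; R_n = 579 × 314.2 × 4 × 1 / 1000 = 727.6 kN → 727.6 / 2 = 364 kN.
Bearing: edge l_c = 39, r_n = 210.6 kN; interior l_c = 53, r_n = 216 kN; R_n = 210.6 + 3·216 = 858.6 kN → 429 kN.
Block shear: A_gv = 2750, A_nv = 1910, A_nt = 180 mm²; R_n = min(0.6F_uA_nv, 0.6F_yA_gv) + U_bs·F_u·A_nt = 596.7 kN → 298 kN.
Block shear governs: 298 kN.

298 kN (block shear governs)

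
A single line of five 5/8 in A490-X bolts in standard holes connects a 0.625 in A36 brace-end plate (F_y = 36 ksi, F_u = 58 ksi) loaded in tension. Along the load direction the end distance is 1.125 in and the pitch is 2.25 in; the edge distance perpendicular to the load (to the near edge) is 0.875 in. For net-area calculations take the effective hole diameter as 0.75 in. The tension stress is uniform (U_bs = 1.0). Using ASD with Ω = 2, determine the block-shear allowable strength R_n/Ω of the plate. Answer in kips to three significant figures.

77.4 kips

Shear plane L_v = 1.125 + 4·2.25 = 10.12 in; A_gv = 10.12 × 0.625 = 6.328 in².
A_nv = (10.12 − 4.5·0.75) × 0.625 = 4.219 in².
A_nt = (0.875 − 0.5·0.75) × 0.625 = 0.3125 in².
0.6 F_u A_nv = 146.8 kips; 0.6 F_y A_gv = 136.7 kips → shear yielding governs the shear term.
R_n = 136.7 + 1.0 × 58 × 0.3125 = 154.8 kips.
Allowable strength R_n/Ω = 154.8 / 2 = 77.4 kips.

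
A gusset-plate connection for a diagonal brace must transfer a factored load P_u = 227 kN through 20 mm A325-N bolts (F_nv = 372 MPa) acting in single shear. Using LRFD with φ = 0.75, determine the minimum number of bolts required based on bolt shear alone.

A_b = π·20²/4 = 314.2 mm².
Per-bolt design strength φR_n = 0.75 × 372 × 314.2 × 1 / 1000 = 87.65 kN.
n ≥ 227 / 87.65 = 2.59 → use 3 bolts.

3 bolts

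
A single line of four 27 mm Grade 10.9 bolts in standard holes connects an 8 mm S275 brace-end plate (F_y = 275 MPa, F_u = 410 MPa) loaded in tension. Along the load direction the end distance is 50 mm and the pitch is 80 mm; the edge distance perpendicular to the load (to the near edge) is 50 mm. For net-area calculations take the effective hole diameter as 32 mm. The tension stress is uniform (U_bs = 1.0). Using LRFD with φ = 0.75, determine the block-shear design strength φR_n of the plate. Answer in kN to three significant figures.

346 kN

Shear plane L_v = 50 + 3·80 = 290 mm; A_gv = 290 × 8 = 2320 mm².
A_nv = (290 − 3.5·32) × 8 = 1424 mm².
A_nt = (50 − 0.5·32) × 8 = 272 mm².
0.6 F_u A_nv = 350.3 kN; 0.6 F_y A_gv = 382.8 kN → shear rupture governs the shear term.
R_n = 350.3 + 1.0 × 410 × 272 / 1000 = 461.8 kN.
Design strength φR_n = 0.75 × 461.8 = 346 kN.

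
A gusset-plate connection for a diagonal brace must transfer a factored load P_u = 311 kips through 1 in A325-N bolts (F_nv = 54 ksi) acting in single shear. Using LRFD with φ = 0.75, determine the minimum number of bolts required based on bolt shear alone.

10 bolts

A_b = π·1²/4 = 0.7854 in².
Per-bolt design strength φR_n = 0.75 × 54 × 0.7854 × 1 = 31.81 kips.
n ≥ 311 / 31.81 = 9.777 → use 10 bolts.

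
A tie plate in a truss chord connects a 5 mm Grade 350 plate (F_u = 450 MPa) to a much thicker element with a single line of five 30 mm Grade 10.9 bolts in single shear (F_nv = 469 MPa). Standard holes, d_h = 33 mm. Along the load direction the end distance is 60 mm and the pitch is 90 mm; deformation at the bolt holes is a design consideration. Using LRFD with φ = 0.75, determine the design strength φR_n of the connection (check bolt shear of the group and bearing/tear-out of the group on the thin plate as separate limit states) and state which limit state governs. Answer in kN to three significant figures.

Bolt shear: A_b = π·30²/4 = 706.9 mm²; R_n = 469 × 706.9 × 5 × 1 / 1000 = 1658 kN → 0.75 × 1658 = 1240 kN.
Bearing (1.2 l_c t F_u ≤ 2.4 d t F_u): upper limit = 2.4·30·5·450 / 1000 = 162 kN.
  Edge l_c = 60 − 33/2 = 43.5 → r_n = 117.5 kN; interior l_c = 90 − 33 = 57 → r_n = 153.9 kN.
  R_n,bearing = 1·117.5 + 4·153.9 = 733 kN → 0.75 × 733 = 550 kN.
Bearing governs: 550 kN.

550 kN (bearing governs)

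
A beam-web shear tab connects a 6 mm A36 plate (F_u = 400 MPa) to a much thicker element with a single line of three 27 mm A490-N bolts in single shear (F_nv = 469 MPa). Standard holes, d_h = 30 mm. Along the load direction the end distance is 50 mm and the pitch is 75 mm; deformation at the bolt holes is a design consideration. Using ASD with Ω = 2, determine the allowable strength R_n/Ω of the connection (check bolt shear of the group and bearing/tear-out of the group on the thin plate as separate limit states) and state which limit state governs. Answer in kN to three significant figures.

180 kN (bearing governs)

Bolt shear: A_b = π·27²/4 = 572.6 mm²; R_n = 469 × 572.6 × 3 × 1 / 1000 = 805.6 kN → 805.6 / 2 = 403 kN.
Bearing (1.2 l_c t F_u ≤ 2.4 d t F_u): upper limit = 2.4·27·6·400 / 1000 = 155.5 kN.
  Edge l_c = 50 − 30/2 = 35 → r_n = 100.8 kN; interior l_c = 75 − 30 = 45 → r_n = 129.6 kN.
  R_n,bearing = 1·100.8 + 2·129.6 = 360 kN → 360 / 2 = 180 kN.
Bearing governs: 180 kN.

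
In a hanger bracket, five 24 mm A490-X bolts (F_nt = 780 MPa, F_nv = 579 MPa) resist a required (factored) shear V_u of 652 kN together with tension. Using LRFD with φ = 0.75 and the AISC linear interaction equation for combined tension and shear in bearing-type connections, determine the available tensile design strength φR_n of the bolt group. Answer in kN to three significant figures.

A_b = π·24²/4 = 452.4 mm²; f_rv = 652 × 1000 / (5 × 452.4) = 288.2 MPa.
F'_nt = 1.3 F_nt − (F_nt / φF_nv) f_rv = 1.3·780 − (780/(0.75·579))·288.2 = 496.3 MPa, capped at F_nt → F'_nt = 496.3 MPa.
R_n = F'_nt · A_b · n = 496.3 × 452.4 × 5 / 1000 = 1122 kN.
Design strength φR_n = 0.75 × 1122 = 842 kN.

842 kN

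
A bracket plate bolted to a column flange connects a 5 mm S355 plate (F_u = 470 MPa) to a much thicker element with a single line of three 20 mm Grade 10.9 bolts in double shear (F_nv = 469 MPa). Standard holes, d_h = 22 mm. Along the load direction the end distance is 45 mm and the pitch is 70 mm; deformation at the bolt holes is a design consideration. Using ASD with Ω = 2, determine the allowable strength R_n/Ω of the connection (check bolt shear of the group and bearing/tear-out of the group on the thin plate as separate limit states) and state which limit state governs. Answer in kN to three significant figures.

Bolt shear: A_b = π·20²/4 = 314.2 mm²; R_n = 469 × 314.2 × 3 × 2 / 1000 = 884 kN → 884 / 2 = 442 kN.
Bearing (1.2 l_c t F_u ≤ 2.4 d t F_u): upper limit = 2.4·20·5·470 / 1000 = 112.8 kN.
  Edge l_c = 45 − 22/2 = 34 → r_n = 95.88 kN; interior l_c = 70 − 22 = 48 → r_n = 112.8 kN.
  R_n,bearing = 1·95.88 + 2·112.8 = 321.5 kN → 321.5 / 2 = 161 kN.
Bearing governs: 161 kN.

161 kN (bearing governs)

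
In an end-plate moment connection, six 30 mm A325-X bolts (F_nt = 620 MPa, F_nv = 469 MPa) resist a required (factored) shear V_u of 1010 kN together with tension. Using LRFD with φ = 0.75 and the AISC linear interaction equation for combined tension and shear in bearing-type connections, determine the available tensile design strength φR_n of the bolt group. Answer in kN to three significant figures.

1230 kN

A_b = π·30²/4 = 706.9 mm²; f_rv = 1010 × 1000 / (6 × 706.9) = 238.1 MPa.
F'_nt = 1.3 F_nt − (F_nt / φF_nv) f_rv = 1.3·620 − (620/(0.75·469))·238.1 = 386.2 MPa, capped at F_nt → F'_nt = 386.2 MPa.
R_n = F'_nt · A_b · n = 386.2 × 706.9 × 6 / 1000 = 1638 kN.
Design strength φR_n = 0.75 × 1638 = 1230 kN.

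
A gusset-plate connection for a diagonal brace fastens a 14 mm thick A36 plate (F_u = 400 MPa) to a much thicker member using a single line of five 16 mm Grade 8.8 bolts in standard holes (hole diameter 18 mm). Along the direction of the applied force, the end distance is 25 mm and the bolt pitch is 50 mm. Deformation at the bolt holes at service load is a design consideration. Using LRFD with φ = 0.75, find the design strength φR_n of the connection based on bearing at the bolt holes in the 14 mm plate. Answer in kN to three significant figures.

726 kN

Per bolt r_n = 1.2 l_c t F_u ≤ 2.4 d t F_u; upper limit = 2.4 × 16 × 14 × 400 / 1000 = 215 kN.
Edge bolt: l_c = 25 − 18/2 = 16 mm → 1.2 × 16 × 14 × 400 / 1000 = 107.5 → r_n = 107.5 kN.
Interior bolts: l_c = 50 − 18 = 32 mm → 1.2 × 32 × 14 × 400 / 1000 = 215 → r_n = 215 kN.
R_n = 1 × 107.5 + 4 × 215 = 967.7 kN.
Design strength φR_n = 0.75 × 967.7 = 726 kN.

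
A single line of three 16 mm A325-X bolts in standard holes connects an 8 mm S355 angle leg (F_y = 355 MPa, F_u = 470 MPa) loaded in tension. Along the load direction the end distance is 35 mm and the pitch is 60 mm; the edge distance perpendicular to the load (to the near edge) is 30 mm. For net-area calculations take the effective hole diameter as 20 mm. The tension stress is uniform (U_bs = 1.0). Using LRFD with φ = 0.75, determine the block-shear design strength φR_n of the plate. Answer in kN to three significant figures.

Shear plane L_v = 35 + 2·60 = 155 mm; A_gv = 155 × 8 = 1240 mm².
A_nv = (155 − 2.5·20) × 8 = 840 mm².
A_nt = (30 − 0.5·20) × 8 = 160 mm².
0.6 F_u A_nv = 236.9 kN; 0.6 F_y A_gv = 264.1 kN → shear rupture governs the shear term.
R_n = 236.9 + 1.0 × 470 × 160 / 1000 = 312.1 kN.
Design strength φR_n = 0.75 × 312.1 = 234 kN.

234 kN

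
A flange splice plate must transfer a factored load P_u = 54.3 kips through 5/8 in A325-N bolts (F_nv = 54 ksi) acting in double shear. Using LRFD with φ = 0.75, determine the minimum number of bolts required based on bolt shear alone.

A_b = π·0.625²/4 = 0.3068 in².
Per-bolt design strength φR_n = 0.75 × 54 × 0.3068 × 2 = 24.85 kips.
n ≥ 54.3 / 24.85 = 2.185 → use 3 bolts.

3 bolts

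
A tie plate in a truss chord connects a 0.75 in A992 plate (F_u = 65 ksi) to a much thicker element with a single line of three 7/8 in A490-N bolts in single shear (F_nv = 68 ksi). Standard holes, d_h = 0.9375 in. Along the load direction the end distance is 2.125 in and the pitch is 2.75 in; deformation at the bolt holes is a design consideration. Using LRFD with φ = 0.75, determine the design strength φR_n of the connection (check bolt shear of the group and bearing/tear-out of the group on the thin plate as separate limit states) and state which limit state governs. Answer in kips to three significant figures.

Bolt shear: A_b = π·0.875²/4 = 0.6013 in²; R_n = 68 × 0.6013 × 3 × 1 = 122.7 kips → 0.75 × 122.7 = 92 kips.
Bearing (1.2 l_c t F_u ≤ 2.4 d t F_u): upper limit = 2.4·0.875·0.75·65 = 102.4 kips.
  Edge l_c = 2.125 − 0.9375/2 = 1.656 → r_n = 96.89 kips; interior l_c = 2.75 − 0.9375 = 1.812 → r_n = 102.4 kips.
  R_n,bearing = 1·96.89 + 2·102.4 = 301.6 kips → 0.75 × 301.6 = 226 kips.
Bolt shear governs: 92 kips.

92 kips (bolt shear governs)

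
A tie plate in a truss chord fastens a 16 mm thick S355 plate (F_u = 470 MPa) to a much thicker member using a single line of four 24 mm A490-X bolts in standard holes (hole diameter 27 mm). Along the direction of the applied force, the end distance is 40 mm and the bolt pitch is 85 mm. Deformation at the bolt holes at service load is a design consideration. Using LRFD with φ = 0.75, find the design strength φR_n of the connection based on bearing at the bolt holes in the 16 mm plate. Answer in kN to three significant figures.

1150 kN

Per bolt r_n = 1.2 l_c t F_u ≤ 2.4 d t F_u; upper limit = 2.4 × 24 × 16 × 470 / 1000 = 433.2 kN.
Edge bolt: l_c = 40 − 27/2 = 26.5 mm → 1.2 × 26.5 × 16 × 470 / 1000 = 239.1 → r_n = 239.1 kN.
Interior bolts: l_c = 85 − 27 = 58 mm → 1.2 × 58 × 16 × 470 / 1000 = 523.4 → r_n = 433.2 kN.
R_n = 1 × 239.1 + 3 × 433.2 = 1539 kN.
Design strength φR_n = 0.75 × 1539 = 1150 kN.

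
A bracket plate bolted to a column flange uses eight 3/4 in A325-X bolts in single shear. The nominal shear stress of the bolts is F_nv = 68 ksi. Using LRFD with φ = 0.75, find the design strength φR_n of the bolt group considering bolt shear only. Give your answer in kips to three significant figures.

180 kips

A_b = π × 0.75² / 4 = 0.4418 in².
R_n = F_nv · A_b · n · n_s = 68 × 0.4418 × 8 × 1 = 240.3 kips.
Design strength φR_n = 0.75 × 240.3 = 180 kips.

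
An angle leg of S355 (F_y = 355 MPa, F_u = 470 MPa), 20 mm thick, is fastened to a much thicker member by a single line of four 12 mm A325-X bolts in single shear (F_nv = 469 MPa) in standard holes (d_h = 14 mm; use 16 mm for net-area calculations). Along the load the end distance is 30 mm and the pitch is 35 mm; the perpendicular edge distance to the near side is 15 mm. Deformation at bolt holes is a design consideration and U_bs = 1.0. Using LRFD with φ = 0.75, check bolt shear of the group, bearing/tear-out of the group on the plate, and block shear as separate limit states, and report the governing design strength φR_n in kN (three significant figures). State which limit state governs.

Bolt shear: A_b = π·12²/4 = 113.1 mm²; R_n = 469 × 113.1 × 4 × 1 / 1000 = 212.2 kN → 0.75 × 212.2 = 159 kN.
Bearing: edge l_c = 23, r_n = 259.4 kN; interior l_c = 21, r_n = 236.9 kN; R_n = 259.4 + 3·236.9 = 970.1 kN → 728 kN.
Block shear: A_gv = 2700, A_nv = 1580, A_nt = 140 mm²; R_n = min(0.6F_uA_nv, 0.6F_yA_gv) + U_bs·F_u·A_nt = 511.4 kN → 384 kN.
Bolt shear governs: 159 kN.

159 kN (bolt shear governs)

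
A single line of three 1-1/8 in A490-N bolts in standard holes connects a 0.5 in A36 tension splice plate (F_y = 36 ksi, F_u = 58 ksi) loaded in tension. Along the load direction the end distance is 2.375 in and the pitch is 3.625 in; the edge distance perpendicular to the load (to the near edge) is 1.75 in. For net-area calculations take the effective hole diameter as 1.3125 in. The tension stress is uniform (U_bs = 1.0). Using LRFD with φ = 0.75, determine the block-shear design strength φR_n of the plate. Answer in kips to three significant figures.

Shear plane L_v = 2.375 + 2·3.625 = 9.625 in; A_gv = 9.625 × 0.5 = 4.812 in².
A_nv = (9.625 − 2.5·1.3125) × 0.5 = 3.172 in².
A_nt = (1.75 − 0.5·1.3125) × 0.5 = 0.5469 in².
0.6 F_u A_nv = 110.4 kips; 0.6 F_y A_gv = 103.9 kips → shear yielding governs the shear term.
R_n = 103.9 + 1.0 × 58 × 0.5469 = 135.7 kips.
Design strength φR_n = 0.75 × 135.7 = 102 kips.

102 kips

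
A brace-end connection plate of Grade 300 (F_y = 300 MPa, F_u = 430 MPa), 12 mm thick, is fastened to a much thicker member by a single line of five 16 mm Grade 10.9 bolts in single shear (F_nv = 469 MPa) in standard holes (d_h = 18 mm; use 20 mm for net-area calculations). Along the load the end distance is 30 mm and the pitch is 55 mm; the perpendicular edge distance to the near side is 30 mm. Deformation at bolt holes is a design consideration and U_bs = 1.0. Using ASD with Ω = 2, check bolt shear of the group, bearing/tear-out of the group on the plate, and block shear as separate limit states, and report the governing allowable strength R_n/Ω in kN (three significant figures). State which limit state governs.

Bolt shear: A_b = π·16²/4 = 201.1 mm²; R_n = 469 × 201.1 × 5 × 1 / 1000 = 471.5 kN → 471.5 / 2 = 236 kN.
Bearing: edge l_c = 21, r_n = 130 kN; interior l_c = 37, r_n = 198.1 kN; R_n = 130 + 4·198.1 = 922.6 kN → 461 kN.
Block shear: A_gv = 3000, A_nv = 1920, A_nt = 240 mm²; R_n = min(0.6F_uA_nv, 0.6F_yA_gv) + U_bs·F_u·A_nt = 598.6 kN → 299 kN.
Bolt shear governs: 236 kN.

236 kN (bolt shear governs)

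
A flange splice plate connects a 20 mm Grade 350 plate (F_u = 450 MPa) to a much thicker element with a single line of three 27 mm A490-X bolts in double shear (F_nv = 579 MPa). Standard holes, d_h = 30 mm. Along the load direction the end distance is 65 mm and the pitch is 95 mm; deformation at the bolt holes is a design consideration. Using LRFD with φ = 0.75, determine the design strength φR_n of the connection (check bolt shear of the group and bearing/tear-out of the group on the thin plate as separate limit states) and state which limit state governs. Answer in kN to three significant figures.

Bolt shear: A_b = π·27²/4 = 572.6 mm²; R_n = 579 × 572.6 × 3 × 2 / 1000 = 1989 kN → 0.75 × 1989 = 1490 kN.
Bearing (1.2 l_c t F_u ≤ 2.4 d t F_u): upper limit = 2.4·27·20·450 / 1000 = 583.2 kN.
  Edge l_c = 65 − 30/2 = 50 → r_n = 540 kN; interior l_c = 95 − 30 = 65 → r_n = 583.2 kN.
  R_n,bearing = 1·540 + 2·583.2 = 1706 kN → 0.75 × 1706 = 1280 kN.
Bearing governs: 1280 kN.

1280 kN (bearing governs)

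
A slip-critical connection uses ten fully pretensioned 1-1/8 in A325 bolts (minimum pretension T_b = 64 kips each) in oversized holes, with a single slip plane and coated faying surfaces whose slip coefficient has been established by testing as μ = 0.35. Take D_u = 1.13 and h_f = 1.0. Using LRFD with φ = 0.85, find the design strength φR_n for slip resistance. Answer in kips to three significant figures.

215 kips

R_n = μ · D_u · h_f · T_b · n_s · n_b = 0.35 × 1.13 × 1.0 × 64 × 1 × 10 = 253.1 kips.
Design strength φR_n = 0.85 × 253.1 = 215 kips.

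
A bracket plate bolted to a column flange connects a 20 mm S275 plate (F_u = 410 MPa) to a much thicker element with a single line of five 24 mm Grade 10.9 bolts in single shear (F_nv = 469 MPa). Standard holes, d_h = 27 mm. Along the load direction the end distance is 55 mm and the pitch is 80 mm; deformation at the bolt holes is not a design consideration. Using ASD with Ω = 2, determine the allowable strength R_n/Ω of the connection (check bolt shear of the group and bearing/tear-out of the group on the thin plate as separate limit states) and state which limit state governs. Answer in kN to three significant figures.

530 kN (bolt shear governs)

Bolt shear: A_b = π·24²/4 = 452.4 mm²; R_n = 469 × 452.4 × 5 × 1 / 1000 = 1061 kN → 1061 / 2 = 530 kN.
Bearing (1.5 l_c t F_u ≤ 3.0 d t F_u): upper limit = 3.0·24·20·410 / 1000 = 590.4 kN.
  Edge l_c = 55 − 27/2 = 41.5 → r_n = 510.4 kN; interior l_c = 80 − 27 = 53 → r_n = 590.4 kN.
  R_n,bearing = 1·510.4 + 4·590.4 = 2872 kN → 2872 / 2 = 1440 kN.
Bolt shear governs: 530 kN.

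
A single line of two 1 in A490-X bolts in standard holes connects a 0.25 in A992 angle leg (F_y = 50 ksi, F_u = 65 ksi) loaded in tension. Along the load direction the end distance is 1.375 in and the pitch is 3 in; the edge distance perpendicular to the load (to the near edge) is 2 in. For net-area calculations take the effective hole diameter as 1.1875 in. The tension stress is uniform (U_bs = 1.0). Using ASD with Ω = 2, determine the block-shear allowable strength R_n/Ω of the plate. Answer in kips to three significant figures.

Shear plane L_v = 1.375 + 1·3 = 4.375 in; A_gv = 4.375 × 0.25 = 1.094 in².
A_nv = (4.375 − 1.5·1.1875) × 0.25 = 0.6484 in².
A_nt = (2 − 0.5·1.1875) × 0.25 = 0.3516 in².
0.6 F_u A_nv = 25.29 kips; 0.6 F_y A_gv = 32.81 kips → shear rupture governs the shear term.
R_n = 25.29 + 1.0 × 65 × 0.3516 = 48.14 kips.
Allowable strength R_n/Ω = 48.14 / 2 = 24.1 kips.

24.1 kips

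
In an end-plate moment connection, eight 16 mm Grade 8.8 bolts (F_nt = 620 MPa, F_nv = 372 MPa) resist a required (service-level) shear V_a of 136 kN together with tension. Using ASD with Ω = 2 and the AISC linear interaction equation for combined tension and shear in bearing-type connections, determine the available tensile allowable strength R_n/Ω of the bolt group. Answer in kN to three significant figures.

422 kN

A_b = π·16²/4 = 201.1 mm²; f_rv = 136 × 1000 / (8 × 201.1) = 84.55 MPa.
F'_nt = 1.3 F_nt − (Ω F_nt / F_nv) f_rv = 1.3·620 − (2·620/372)·84.55 = 524.2 MPa, capped at F_nt → F'_nt = 524.2 MPa.
R_n = F'_nt · A_b · n = 524.2 × 201.1 × 8 / 1000 = 843.1 kN.
Allowable strength R_n/Ω = 843.1 / 2 = 422 kN.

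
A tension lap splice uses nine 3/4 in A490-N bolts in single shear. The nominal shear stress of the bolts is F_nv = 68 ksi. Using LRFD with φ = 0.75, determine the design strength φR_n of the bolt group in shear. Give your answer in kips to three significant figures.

203 kips

A_b = π × 0.75² / 4 = 0.4418 in².
R_n = F_nv · A_b · n · n_s = 68 × 0.4418 × 9 × 1 = 270.4 kips.
Design strength φR_n = 0.75 × 270.4 = 203 kips.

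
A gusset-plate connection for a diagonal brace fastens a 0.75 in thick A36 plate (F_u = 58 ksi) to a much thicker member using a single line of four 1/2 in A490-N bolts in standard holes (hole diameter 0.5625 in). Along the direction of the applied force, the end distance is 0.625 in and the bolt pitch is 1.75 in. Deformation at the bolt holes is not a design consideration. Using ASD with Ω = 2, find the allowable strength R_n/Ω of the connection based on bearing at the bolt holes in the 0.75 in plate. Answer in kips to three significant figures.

Per bolt r_n = 1.5 l_c t F_u ≤ 3.0 d t F_u; upper limit = 3.0 × 0.5 × 0.75 × 58 = 65.25 kips.
Edge bolt: l_c = 0.625 − 0.5625/2 = 0.3438 in → 1.5 × 0.3438 × 0.75 × 58 = 22.43 → r_n = 22.43 kips.
Interior bolts: l_c = 1.75 − 0.5625 = 1.188 in → 1.5 × 1.188 × 0.75 × 58 = 77.48 → r_n = 65.25 kips.
R_n = 1 × 22.43 + 3 × 65.25 = 218.2 kips.
Allowable strength R_n/Ω = 218.2 / 2 = 109 kips.

109 kips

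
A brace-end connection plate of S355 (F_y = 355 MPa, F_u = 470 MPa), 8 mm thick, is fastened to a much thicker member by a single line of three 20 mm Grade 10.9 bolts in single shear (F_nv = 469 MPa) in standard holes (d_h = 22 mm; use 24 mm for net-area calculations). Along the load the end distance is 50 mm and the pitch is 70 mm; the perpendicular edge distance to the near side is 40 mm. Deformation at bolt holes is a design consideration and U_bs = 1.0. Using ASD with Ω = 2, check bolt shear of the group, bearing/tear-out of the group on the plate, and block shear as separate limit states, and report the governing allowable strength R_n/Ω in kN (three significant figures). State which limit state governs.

Bolt shear: A_b = π·20²/4 = 314.2 mm²; R_n = 469 × 314.2 × 3 × 1 / 1000 = 442 kN → 442 / 2 = 221 kN.
Bearing: edge l_c = 39, r_n = 176 kN; interior l_c = 48, r_n = 180.5 kN; R_n = 176 + 2·180.5 = 536.9 kN → 268 kN.
Block shear: A_gv = 1520, A_nv = 1040, A_nt = 224 mm²; R_n = min(0.6F_uA_nv, 0.6F_yA_gv) + U_bs·F_u·A_nt = 398.6 kN → 199 kN.
Block shear governs: 199 kN.

199 kN (block shear governs)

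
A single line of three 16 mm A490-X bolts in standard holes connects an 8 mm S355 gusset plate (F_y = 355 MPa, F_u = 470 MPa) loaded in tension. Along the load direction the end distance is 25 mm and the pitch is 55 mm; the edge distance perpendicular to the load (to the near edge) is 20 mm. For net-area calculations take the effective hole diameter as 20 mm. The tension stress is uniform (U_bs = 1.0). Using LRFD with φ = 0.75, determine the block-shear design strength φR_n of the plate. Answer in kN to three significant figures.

172 kN

Shear plane L_v = 25 + 2·55 = 135 mm; A_gv = 135 × 8 = 1080 mm².
A_nv = (135 − 2.5·20) × 8 = 680 mm².
A_nt = (20 − 0.5·20) × 8 = 80 mm².
0.6 F_u A_nv = 191.8 kN; 0.6 F_y A_gv = 230 kN → shear rupture governs the shear term.
R_n = 191.8 + 1.0 × 470 × 80 / 1000 = 229.4 kN.
Design strength φR_n = 0.75 × 229.4 = 172 kN.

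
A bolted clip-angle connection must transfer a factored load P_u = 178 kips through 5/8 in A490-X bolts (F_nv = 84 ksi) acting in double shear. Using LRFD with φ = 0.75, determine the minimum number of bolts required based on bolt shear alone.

A_b = π·0.625²/4 = 0.3068 in².
Per-bolt design strength φR_n = 0.75 × 84 × 0.3068 × 2 = 38.66 kips.
n ≥ 178 / 38.66 = 4.605 → use 5 bolts.

5 bolts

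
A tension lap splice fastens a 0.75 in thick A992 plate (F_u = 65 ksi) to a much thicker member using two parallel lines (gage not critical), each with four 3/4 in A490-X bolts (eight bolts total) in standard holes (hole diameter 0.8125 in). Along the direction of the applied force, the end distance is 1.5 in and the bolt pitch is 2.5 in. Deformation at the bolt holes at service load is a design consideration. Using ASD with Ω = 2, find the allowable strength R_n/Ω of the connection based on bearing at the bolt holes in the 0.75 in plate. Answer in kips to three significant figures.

327 kips

Per bolt r_n = 1.2 l_c t F_u ≤ 2.4 d t F_u; upper limit = 2.4 × 0.75 × 0.75 × 65 = 87.75 kips.
Edge bolt: l_c = 1.5 − 0.8125/2 = 1.094 in → 1.2 × 1.094 × 0.75 × 65 = 63.98 → r_n = 63.98 kips.
Interior bolts: l_c = 2.5 − 0.8125 = 1.688 in → 1.2 × 1.688 × 0.75 × 65 = 98.72 → r_n = 87.75 kips.
R_n = 2 × 63.98 + 6 × 87.75 = 654.5 kips.
Allowable strength R_n/Ω = 654.5 / 2 = 327 kips.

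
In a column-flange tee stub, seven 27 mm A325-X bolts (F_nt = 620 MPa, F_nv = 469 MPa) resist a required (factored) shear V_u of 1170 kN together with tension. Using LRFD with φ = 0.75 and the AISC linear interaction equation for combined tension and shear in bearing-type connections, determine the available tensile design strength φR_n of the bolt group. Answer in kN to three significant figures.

A_b = π·27²/4 = 572.6 mm²; f_rv = 1170 × 1000 / (7 × 572.6) = 291.9 MPa.
F'_nt = 1.3 F_nt − (F_nt / φF_nv) f_rv = 1.3·620 − (620/(0.75·469))·291.9 = 291.4 MPa, capped at F_nt → F'_nt = 291.4 MPa.
R_n = F'_nt · A_b · n = 291.4 × 572.6 × 7 / 1000 = 1168 kN.
Design strength φR_n = 0.75 × 1168 = 876 kN.

876 kN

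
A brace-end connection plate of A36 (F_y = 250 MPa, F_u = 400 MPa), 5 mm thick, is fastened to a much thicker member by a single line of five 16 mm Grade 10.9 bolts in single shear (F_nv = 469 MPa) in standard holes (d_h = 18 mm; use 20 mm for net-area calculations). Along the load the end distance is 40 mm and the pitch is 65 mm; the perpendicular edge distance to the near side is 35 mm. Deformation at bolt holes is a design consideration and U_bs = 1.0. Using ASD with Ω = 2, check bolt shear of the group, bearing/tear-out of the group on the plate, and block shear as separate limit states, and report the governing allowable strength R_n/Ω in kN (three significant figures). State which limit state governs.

138 kN (block shear governs)

Bolt shear: A_b = π·16²/4 = 201.1 mm²; R_n = 469 × 201.1 × 5 × 1 / 1000 = 471.5 kN → 471.5 / 2 = 236 kN.
Bearing: edge l_c = 31, r_n = 74.4 kN; interior l_c = 47, r_n = 76.8 kN; R_n = 74.4 + 4·76.8 = 381.6 kN → 191 kN.
Block shear: A_gv = 1500, A_nv = 1050, A_nt = 125 mm²; R_n = min(0.6F_uA_nv, 0.6F_yA_gv) + U_bs·F_u·A_nt = 275 kN → 138 kN.
Block shear governs: 138 kN.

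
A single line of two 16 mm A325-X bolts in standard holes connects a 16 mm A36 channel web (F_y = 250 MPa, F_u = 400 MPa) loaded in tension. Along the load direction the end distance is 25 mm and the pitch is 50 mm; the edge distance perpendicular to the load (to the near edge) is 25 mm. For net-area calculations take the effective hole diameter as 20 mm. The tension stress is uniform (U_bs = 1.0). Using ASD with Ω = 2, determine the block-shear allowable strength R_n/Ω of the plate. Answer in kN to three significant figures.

Shear plane L_v = 25 + 1·50 = 75 mm; A_gv = 75 × 16 = 1200 mm².
A_nv = (75 − 1.5·20) × 16 = 720 mm².
A_nt = (25 − 0.5·20) × 16 = 240 mm².
0.6 F_u A_nv = 172.8 kN; 0.6 F_y A_gv = 180 kN → shear rupture governs the shear term.
R_n = 172.8 + 1.0 × 400 × 240 / 1000 = 268.8 kN.
Allowable strength R_n/Ω = 268.8 / 2 = 134 kN.

134 kN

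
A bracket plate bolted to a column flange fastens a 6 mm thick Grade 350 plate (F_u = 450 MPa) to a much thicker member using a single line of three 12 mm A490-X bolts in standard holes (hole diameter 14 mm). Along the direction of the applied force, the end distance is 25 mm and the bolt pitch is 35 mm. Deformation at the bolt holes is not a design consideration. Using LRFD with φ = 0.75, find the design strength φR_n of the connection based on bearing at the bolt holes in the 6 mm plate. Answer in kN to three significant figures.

Per bolt r_n = 1.5 l_c t F_u ≤ 3.0 d t F_u; upper limit = 3.0 × 12 × 6 × 450 / 1000 = 97.2 kN.
Edge bolt: l_c = 25 − 14/2 = 18 mm → 1.5 × 18 × 6 × 450 / 1000 = 72.9 → r_n = 72.9 kN.
Interior bolts: l_c = 35 − 14 = 21 mm → 1.5 × 21 × 6 × 450 / 1000 = 85.05 → r_n = 85.05 kN.
R_n = 1 × 72.9 + 2 × 85.05 = 243 kN.
Design strength φR_n = 0.75 × 243 = 182 kN.

182 kN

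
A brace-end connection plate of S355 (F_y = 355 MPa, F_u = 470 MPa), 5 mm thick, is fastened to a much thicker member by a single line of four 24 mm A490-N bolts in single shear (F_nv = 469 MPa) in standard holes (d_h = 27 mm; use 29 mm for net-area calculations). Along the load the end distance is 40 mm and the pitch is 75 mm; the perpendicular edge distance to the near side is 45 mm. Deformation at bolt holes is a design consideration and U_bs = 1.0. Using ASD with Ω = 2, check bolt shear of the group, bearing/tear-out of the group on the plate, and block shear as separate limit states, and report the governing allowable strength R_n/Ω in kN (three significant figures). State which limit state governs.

151 kN (block shear governs)

Bolt shear: A_b = π·24²/4 = 452.4 mm²; R_n = 469 × 452.4 × 4 × 1 / 1000 = 848.7 kN → 848.7 / 2 = 424 kN.
Bearing: edge l_c = 26.5, r_n = 74.73 kN; interior l_c = 48, r_n = 135.4 kN; R_n = 74.73 + 3·135.4 = 480.8 kN → 240 kN.
Block shear: A_gv = 1325, A_nv = 817.5, A_nt = 152.5 mm²; R_n = min(0.6F_uA_nv, 0.6F_yA_gv) + U_bs·F_u·A_nt = 302.2 kN → 151 kN.
Block shear governs: 151 kN.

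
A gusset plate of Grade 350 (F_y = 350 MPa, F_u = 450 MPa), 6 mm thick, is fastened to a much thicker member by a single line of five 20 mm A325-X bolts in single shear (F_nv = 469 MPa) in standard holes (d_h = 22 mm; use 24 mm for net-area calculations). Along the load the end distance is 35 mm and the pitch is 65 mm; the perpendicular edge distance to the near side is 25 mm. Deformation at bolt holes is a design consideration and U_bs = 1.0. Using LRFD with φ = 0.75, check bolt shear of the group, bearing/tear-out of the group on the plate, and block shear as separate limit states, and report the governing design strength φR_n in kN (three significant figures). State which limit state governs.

Bolt shear: A_b = π·20²/4 = 314.2 mm²; R_n = 469 × 314.2 × 5 × 1 / 1000 = 736.7 kN → 0.75 × 736.7 = 553 kN.
Bearing: edge l_c = 24, r_n = 77.76 kN; interior l_c = 43, r_n = 129.6 kN; R_n = 77.76 + 4·129.6 = 596.2 kN → 447 kN.
Block shear: A_gv = 1770, A_nv = 1122, A_nt = 78 mm²; R_n = min(0.6F_uA_nv, 0.6F_yA_gv) + U_bs·F_u·A_nt = 338 kN → 254 kN.
Block shear governs: 254 kN.

254 kN (block shear governs)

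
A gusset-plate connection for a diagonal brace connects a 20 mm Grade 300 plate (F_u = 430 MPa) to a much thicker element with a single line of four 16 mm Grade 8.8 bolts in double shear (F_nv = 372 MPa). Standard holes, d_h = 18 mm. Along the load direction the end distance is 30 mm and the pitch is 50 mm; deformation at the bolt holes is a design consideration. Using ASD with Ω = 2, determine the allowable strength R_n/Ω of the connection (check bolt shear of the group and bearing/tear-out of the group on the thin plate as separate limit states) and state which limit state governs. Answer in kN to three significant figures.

299 kN (bolt shear governs)

Bolt shear: A_b = π·16²/4 = 201.1 mm²; R_n = 372 × 201.1 × 4 × 2 / 1000 = 598.4 kN → 598.4 / 2 = 299 kN.
Bearing (1.2 l_c t F_u ≤ 2.4 d t F_u): upper limit = 2.4·16·20·430 / 1000 = 330.2 kN.
  Edge l_c = 30 − 18/2 = 21 → r_n = 216.7 kN; interior l_c = 50 − 18 = 32 → r_n = 330.2 kN.
  R_n,bearing = 1·216.7 + 3·330.2 = 1207 kN → 1207 / 2 = 604 kN.
Bolt shear governs: 299 kN.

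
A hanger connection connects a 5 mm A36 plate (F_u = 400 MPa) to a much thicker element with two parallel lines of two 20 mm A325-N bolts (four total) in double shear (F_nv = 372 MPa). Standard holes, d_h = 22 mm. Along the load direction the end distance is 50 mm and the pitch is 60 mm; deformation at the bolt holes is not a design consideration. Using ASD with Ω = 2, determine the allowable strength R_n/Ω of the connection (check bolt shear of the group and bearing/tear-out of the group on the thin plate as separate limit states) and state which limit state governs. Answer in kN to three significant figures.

231 kN (bearing governs)

Bolt shear: A_b = π·20²/4 = 314.2 mm²; R_n = 372 × 314.2 × 4 × 2 / 1000 = 934.9 kN → 934.9 / 2 = 467 kN.
Bearing (1.5 l_c t F_u ≤ 3.0 d t F_u): upper limit = 3.0·20·5·400 / 1000 = 120 kN.
  Edge l_c = 50 − 22/2 = 39 → r_n = 117 kN; interior l_c = 60 − 22 = 38 → r_n = 114 kN.
  R_n,bearing = 2·117 + 2·114 = 462 kN → 462 / 2 = 231 kN.
Bearing governs: 231 kN.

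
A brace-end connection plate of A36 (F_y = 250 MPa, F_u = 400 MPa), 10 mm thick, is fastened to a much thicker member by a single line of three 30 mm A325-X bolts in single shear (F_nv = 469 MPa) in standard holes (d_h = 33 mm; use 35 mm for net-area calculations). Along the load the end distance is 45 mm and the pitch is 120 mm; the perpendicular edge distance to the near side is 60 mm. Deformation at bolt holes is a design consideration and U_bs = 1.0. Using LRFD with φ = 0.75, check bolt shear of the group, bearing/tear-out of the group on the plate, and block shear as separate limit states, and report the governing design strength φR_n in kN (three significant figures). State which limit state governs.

448 kN (block shear governs)

Bolt shear: A_b = π·30²/4 = 706.9 mm²; R_n = 469 × 706.9 × 3 × 1 / 1000 = 994.5 kN → 0.75 × 994.5 = 746 kN.
Bearing: edge l_c = 28.5, r_n = 136.8 kN; interior l_c = 87, r_n = 288 kN; R_n = 136.8 + 2·288 = 712.8 kN → 535 kN.
Block shear: A_gv = 2850, A_nv = 1975, A_nt = 425 mm²; R_n = min(0.6F_uA_nv, 0.6F_yA_gv) + U_bs·F_u·A_nt = 597.5 kN → 448 kN.
Block shear governs: 448 kN.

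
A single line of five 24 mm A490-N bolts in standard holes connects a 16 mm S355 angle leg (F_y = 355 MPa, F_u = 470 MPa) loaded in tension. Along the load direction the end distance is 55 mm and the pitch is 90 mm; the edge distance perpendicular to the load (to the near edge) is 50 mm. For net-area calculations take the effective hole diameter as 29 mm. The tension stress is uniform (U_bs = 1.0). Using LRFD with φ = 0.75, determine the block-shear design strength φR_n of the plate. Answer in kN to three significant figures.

1160 kN

Shear plane L_v = 55 + 4·90 = 415 mm; A_gv = 415 × 16 = 6640 mm².
A_nv = (415 − 4.5·29) × 16 = 4552 mm².
A_nt = (50 − 0.5·29) × 16 = 568 mm².
0.6 F_u A_nv = 1284 kN; 0.6 F_y A_gv = 1414 kN → shear rupture governs the shear term.
R_n = 1284 + 1.0 × 470 × 568 / 1000 = 1551 kN.
Design strength φR_n = 0.75 × 1551 = 1160 kN.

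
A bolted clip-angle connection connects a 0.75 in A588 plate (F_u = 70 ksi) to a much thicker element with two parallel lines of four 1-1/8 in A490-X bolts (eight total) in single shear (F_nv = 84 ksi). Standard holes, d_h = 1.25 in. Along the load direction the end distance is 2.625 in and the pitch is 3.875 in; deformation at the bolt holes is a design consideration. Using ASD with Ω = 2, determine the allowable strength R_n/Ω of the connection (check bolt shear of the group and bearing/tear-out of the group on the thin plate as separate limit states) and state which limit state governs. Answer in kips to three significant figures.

334 kips (bolt shear governs)

Bolt shear: A_b = π·1.125²/4 = 0.994 in²; R_n = 84 × 0.994 × 8 × 1 = 668 kips → 668 / 2 = 334 kips.
Bearing (1.2 l_c t F_u ≤ 2.4 d t F_u): upper limit = 2.4·1.125·0.75·70 = 141.8 kips.
  Edge l_c = 2.625 − 1.25/2 = 2 → r_n = 126 kips; interior l_c = 3.875 − 1.25 = 2.625 → r_n = 141.8 kips.
  R_n,bearing = 2·126 + 6·141.8 = 1102 kips → 1102 / 2 = 551 kips.
Bolt shear governs: 334 kips.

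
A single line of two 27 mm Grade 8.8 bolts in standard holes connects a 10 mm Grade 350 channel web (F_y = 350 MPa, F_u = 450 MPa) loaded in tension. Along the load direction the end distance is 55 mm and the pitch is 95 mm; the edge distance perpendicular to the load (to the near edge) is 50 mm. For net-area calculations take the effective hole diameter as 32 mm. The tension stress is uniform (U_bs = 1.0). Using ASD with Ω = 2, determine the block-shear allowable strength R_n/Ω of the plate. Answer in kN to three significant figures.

214 kN

Shear plane L_v = 55 + 1·95 = 150 mm; A_gv = 150 × 10 = 1500 mm².
A_nv = (150 − 1.5·32) × 10 = 1020 mm².
A_nt = (50 − 0.5·32) × 10 = 340 mm².
0.6 F_u A_nv = 275.4 kN; 0.6 F_y A_gv = 315 kN → shear rupture governs the shear term.
R_n = 275.4 + 1.0 × 450 × 340 / 1000 = 428.4 kN.
Allowable strength R_n/Ω = 428.4 / 2 = 214 kN.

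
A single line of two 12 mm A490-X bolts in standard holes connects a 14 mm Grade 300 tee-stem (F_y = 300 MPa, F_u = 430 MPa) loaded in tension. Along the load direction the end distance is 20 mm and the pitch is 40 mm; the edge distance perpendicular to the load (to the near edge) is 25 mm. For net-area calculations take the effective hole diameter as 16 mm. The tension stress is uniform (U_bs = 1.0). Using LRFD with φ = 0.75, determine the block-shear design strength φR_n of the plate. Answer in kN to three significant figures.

174 kN

Shear plane L_v = 20 + 1·40 = 60 mm; A_gv = 60 × 14 = 840 mm².
A_nv = (60 − 1.5·16) × 14 = 504 mm².
A_nt = (25 − 0.5·16) × 14 = 238 mm².
0.6 F_u A_nv = 130 kN; 0.6 F_y A_gv = 151.2 kN → shear rupture governs the shear term.
R_n = 130 + 1.0 × 430 × 238 / 1000 = 232.4 kN.
Design strength φR_n = 0.75 × 232.4 = 174 kN.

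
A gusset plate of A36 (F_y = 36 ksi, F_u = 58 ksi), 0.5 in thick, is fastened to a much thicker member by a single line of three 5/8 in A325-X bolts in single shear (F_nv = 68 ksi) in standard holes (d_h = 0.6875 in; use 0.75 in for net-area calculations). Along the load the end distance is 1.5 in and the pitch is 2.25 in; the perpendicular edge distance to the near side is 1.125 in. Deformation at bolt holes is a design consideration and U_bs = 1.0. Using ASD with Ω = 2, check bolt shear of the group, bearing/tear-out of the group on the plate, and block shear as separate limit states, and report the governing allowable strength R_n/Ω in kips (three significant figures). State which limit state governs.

Bolt shear: A_b = π·0.625²/4 = 0.3068 in²; R_n = 68 × 0.3068 × 3 × 1 = 62.59 kips → 62.59 / 2 = 31.3 kips.
Bearing: edge l_c = 1.156, r_n = 40.24 kips; interior l_c = 1.562, r_n = 43.5 kips; R_n = 40.24 + 2·43.5 = 127.2 kips → 63.6 kips.
Block shear: A_gv = 3, A_nv = 2.062, A_nt = 0.375 in²; R_n = min(0.6F_uA_nv, 0.6F_yA_gv) + U_bs·F_u·A_nt = 86.55 kips → 43.3 kips.
Bolt shear governs: 31.3 kips.

31.3 kips (bolt shear governs)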